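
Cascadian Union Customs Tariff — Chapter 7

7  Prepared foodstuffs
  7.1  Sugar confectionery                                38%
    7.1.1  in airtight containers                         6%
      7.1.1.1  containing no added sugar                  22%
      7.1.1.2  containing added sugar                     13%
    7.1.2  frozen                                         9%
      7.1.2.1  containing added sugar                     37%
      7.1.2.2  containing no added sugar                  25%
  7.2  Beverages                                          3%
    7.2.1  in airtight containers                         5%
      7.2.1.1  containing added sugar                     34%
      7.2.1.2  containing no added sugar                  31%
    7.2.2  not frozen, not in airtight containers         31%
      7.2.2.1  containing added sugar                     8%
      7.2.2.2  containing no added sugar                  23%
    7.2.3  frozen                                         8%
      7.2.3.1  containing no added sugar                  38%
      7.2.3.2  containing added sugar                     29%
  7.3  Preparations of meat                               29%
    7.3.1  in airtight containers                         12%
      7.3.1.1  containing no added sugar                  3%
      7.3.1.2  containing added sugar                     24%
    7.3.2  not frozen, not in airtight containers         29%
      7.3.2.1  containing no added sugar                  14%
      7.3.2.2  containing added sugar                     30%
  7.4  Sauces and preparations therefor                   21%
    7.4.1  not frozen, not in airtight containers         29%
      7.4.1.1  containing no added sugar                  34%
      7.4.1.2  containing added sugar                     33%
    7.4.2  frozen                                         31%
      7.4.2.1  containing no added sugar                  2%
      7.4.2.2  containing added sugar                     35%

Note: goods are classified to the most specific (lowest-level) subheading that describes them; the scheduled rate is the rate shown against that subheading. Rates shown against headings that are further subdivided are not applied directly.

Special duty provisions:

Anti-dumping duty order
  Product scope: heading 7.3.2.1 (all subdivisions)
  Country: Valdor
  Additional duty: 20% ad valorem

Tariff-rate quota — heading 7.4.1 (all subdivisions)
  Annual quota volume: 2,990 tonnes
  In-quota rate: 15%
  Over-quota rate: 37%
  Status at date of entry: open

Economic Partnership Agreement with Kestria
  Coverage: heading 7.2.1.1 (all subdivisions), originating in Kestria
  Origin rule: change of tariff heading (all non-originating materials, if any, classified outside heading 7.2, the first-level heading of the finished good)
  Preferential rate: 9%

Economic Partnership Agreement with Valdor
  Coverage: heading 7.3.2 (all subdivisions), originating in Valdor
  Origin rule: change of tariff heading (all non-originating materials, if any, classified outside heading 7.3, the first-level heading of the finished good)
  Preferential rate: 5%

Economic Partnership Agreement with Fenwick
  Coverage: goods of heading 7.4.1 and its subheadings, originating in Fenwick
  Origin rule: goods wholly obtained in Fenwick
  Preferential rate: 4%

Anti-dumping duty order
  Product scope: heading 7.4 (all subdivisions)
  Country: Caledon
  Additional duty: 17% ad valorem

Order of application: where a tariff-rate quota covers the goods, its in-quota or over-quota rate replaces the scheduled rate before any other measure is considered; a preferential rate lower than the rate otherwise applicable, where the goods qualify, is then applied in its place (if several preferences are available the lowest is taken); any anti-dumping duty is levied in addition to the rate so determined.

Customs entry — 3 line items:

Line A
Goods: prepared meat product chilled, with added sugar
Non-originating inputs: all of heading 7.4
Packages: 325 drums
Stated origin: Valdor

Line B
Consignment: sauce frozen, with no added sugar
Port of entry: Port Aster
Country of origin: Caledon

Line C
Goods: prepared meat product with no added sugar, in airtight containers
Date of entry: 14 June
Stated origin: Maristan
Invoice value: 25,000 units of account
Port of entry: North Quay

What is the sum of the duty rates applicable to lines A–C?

Line A: prepared meat product → 7.3; chilled → 7.3.2; with added sugar → 7.3.2.2. Scheduled 30%. Valdor agreement on 7.3.2: CTH met → 5% available; preferential 5%. → 5%.
Line B: sauce → 7.4; frozen → 7.4.2; with no added sugar → 7.4.2.1. Scheduled 2%. anti-dumping (Caledon, 7.4): +17%; total 2% + 17% = 19%. → 19%.
Line C: prepared meat product → 7.3; in airtight containers → 7.3.1; with no added sugar → 7.3.1.1. Scheduled 3%. No special measure applies. → 3%.
Sum: 5% + 19% + 3% = 27%.

27%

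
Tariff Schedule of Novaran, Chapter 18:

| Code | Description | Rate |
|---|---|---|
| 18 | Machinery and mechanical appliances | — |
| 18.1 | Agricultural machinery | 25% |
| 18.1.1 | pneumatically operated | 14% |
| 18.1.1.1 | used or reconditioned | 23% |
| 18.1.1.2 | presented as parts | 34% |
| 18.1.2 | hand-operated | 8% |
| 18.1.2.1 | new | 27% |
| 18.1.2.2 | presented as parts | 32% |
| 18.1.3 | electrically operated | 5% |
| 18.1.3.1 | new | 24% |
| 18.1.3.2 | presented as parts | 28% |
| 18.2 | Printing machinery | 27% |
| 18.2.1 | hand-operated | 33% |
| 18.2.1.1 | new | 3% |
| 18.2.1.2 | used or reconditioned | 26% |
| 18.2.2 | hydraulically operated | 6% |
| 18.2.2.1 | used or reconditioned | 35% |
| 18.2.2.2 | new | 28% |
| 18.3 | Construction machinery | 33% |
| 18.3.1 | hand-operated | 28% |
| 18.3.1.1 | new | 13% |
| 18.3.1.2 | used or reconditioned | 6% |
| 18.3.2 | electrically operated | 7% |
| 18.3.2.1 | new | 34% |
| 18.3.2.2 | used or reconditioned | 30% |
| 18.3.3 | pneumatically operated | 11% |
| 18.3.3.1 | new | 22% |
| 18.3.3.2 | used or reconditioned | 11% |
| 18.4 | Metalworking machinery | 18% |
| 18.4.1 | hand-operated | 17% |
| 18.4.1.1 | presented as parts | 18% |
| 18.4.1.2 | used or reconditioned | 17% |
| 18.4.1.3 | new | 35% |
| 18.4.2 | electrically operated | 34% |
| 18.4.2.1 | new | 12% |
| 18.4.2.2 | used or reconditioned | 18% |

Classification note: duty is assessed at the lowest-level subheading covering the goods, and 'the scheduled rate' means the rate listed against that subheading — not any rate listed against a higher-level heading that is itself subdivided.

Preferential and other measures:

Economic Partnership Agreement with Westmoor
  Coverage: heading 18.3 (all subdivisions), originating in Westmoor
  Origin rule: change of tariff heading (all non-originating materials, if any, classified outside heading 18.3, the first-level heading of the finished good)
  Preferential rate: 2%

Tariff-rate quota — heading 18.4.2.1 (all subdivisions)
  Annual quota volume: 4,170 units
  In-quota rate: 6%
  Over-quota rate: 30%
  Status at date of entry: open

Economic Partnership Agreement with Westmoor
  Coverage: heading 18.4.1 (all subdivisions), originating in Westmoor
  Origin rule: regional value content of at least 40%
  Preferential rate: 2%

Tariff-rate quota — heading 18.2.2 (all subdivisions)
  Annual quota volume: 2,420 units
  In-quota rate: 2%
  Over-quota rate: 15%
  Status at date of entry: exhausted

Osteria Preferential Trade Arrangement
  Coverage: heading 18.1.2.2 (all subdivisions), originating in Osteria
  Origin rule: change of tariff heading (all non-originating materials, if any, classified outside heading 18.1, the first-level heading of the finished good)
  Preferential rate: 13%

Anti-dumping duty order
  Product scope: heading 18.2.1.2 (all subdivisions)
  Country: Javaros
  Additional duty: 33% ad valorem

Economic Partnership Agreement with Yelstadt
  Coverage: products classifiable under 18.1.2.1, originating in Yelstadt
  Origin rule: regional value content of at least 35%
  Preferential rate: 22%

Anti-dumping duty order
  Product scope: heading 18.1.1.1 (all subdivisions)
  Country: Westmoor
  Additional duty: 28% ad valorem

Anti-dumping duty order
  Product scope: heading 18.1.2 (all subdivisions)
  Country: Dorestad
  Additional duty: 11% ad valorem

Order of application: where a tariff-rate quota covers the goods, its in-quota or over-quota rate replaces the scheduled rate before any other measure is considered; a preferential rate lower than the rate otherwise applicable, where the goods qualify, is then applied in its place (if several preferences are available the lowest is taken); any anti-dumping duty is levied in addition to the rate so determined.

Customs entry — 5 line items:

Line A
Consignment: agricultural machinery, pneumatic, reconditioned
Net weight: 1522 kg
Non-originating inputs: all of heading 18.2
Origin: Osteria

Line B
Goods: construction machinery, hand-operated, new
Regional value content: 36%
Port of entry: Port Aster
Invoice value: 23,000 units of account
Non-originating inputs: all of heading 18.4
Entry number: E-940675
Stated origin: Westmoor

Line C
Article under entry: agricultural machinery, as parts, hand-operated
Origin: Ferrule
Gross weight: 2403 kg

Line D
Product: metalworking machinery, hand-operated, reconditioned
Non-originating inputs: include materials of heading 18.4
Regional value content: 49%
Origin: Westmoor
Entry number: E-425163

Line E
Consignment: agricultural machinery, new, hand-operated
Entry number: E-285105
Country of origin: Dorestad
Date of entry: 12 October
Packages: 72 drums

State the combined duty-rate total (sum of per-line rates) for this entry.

Line A: agricultural → 18.1; pneumatic → 18.1.1; reconditioned → 18.1.1.1. Scheduled 23%. Osteria agreement on 18.1.2.2: 18.1.1.1 not covered. → 23%.
Line B: construction → 18.3; hand-operated → 18.3.1; new → 18.3.1.1. Scheduled 13%. Westmoor agreement on 18.3: CTH met → 2% available; Westmoor agreement on 18.4.1: 18.3.1.1 not covered; preferential 2%. → 2%.
Line C: agricultural → 18.1; hand-operated → 18.1.2; as parts → 18.1.2.2. Scheduled 32%. No special measure applies. → 32%.
Line D: metalworking → 18.4; hand-operated → 18.4.1; reconditioned → 18.4.1.2. Scheduled 17%. Westmoor agreement on 18.3: 18.4.1.2 not covered; Westmoor agreement on 18.4.1: RVC ≥ 40% → 2% available; preferential 2%. → 2%.
Line E: agricultural → 18.1; hand-operated → 18.1.2; new → 18.1.2.1. Scheduled 27%. anti-dumping (Dorestad, 18.1.2): +11%; total 27% + 11% = 38%. → 38%.
Sum: 23% + 2% + 32% + 2% + 38% = 97%.

97%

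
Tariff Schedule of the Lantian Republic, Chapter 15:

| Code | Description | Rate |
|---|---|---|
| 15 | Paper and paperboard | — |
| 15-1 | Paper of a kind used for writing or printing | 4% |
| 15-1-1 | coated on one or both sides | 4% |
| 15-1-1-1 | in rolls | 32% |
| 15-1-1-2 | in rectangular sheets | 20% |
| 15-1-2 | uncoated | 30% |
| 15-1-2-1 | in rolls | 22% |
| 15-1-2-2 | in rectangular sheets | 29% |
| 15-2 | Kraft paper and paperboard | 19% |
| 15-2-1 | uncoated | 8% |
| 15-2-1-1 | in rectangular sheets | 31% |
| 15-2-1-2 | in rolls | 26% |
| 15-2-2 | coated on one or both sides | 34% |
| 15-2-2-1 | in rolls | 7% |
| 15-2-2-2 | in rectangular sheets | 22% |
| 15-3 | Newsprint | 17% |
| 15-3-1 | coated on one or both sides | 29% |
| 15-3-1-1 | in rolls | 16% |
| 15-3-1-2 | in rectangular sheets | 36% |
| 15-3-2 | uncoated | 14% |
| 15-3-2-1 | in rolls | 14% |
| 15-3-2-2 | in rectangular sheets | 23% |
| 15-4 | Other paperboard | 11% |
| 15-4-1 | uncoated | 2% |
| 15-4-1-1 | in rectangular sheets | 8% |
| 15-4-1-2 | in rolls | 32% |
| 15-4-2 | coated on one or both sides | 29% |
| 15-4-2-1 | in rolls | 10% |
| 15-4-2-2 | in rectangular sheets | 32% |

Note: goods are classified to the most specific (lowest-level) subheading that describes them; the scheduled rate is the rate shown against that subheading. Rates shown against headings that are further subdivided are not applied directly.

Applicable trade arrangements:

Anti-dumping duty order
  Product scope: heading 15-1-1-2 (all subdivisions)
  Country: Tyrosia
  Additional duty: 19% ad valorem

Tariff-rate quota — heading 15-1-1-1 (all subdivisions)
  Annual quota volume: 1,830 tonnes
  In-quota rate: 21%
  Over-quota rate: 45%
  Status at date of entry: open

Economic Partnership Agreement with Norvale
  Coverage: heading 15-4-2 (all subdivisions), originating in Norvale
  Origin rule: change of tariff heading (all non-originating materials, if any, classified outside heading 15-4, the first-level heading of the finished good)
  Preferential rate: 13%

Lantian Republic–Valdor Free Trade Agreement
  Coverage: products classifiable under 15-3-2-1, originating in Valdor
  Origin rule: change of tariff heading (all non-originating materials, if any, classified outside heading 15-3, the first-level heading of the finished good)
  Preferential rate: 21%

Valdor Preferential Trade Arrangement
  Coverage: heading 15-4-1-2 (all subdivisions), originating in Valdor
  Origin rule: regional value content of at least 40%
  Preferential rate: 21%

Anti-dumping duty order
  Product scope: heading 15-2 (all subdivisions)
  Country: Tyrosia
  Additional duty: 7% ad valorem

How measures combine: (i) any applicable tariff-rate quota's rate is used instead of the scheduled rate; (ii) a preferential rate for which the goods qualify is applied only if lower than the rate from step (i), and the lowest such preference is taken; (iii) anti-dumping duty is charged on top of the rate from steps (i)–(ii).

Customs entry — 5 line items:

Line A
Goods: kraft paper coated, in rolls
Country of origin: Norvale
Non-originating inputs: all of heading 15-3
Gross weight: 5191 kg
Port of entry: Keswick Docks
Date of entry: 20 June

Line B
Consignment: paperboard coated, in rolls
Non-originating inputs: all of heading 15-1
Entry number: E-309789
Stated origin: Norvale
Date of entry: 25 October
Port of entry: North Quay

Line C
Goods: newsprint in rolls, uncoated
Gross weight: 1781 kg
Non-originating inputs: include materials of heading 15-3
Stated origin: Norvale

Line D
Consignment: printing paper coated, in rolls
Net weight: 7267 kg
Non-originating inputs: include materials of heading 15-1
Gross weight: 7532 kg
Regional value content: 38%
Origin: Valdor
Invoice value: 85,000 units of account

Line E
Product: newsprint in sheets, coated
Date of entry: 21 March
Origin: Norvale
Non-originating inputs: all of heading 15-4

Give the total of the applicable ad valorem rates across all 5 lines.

88%

Line A: kraft paper → 15-2; coated → 15-2-2; in rolls → 15-2-2-1. Scheduled 7%. Norvale agreement on 15-4-2: 15-2-2-1 not covered. → 7%.
Line B: paperboard → 15-4; coated → 15-4-2; in rolls → 15-4-2-1. Scheduled 10%. Norvale agreement on 15-4-2: CTH met → 13% available; preference 13% not lower than 10% → no reduction. → 10%.
Line C: newsprint → 15-3; uncoated → 15-3-2; in rolls → 15-3-2-1. Scheduled 14%. Norvale agreement on 15-4-2: 15-3-2-1 not covered. → 14%.
Line D: printing paper → 15-1; coated → 15-1-1; in rolls → 15-1-1-1. Scheduled 32%. quota on 15-1-1-1 open → in-quota 21%; Valdor agreement on 15-3-2-1: 15-1-1-1 not covered; Valdor agreement on 15-4-1-2: 15-1-1-1 not covered. → 21%.
Line E: newsprint → 15-3; coated → 15-3-1; in sheets → 15-3-1-2. Scheduled 36%. Norvale agreement on 15-4-2: 15-3-1-2 not covered. → 36%.
Sum: 7% + 10% + 14% + 21% + 36% = 88%.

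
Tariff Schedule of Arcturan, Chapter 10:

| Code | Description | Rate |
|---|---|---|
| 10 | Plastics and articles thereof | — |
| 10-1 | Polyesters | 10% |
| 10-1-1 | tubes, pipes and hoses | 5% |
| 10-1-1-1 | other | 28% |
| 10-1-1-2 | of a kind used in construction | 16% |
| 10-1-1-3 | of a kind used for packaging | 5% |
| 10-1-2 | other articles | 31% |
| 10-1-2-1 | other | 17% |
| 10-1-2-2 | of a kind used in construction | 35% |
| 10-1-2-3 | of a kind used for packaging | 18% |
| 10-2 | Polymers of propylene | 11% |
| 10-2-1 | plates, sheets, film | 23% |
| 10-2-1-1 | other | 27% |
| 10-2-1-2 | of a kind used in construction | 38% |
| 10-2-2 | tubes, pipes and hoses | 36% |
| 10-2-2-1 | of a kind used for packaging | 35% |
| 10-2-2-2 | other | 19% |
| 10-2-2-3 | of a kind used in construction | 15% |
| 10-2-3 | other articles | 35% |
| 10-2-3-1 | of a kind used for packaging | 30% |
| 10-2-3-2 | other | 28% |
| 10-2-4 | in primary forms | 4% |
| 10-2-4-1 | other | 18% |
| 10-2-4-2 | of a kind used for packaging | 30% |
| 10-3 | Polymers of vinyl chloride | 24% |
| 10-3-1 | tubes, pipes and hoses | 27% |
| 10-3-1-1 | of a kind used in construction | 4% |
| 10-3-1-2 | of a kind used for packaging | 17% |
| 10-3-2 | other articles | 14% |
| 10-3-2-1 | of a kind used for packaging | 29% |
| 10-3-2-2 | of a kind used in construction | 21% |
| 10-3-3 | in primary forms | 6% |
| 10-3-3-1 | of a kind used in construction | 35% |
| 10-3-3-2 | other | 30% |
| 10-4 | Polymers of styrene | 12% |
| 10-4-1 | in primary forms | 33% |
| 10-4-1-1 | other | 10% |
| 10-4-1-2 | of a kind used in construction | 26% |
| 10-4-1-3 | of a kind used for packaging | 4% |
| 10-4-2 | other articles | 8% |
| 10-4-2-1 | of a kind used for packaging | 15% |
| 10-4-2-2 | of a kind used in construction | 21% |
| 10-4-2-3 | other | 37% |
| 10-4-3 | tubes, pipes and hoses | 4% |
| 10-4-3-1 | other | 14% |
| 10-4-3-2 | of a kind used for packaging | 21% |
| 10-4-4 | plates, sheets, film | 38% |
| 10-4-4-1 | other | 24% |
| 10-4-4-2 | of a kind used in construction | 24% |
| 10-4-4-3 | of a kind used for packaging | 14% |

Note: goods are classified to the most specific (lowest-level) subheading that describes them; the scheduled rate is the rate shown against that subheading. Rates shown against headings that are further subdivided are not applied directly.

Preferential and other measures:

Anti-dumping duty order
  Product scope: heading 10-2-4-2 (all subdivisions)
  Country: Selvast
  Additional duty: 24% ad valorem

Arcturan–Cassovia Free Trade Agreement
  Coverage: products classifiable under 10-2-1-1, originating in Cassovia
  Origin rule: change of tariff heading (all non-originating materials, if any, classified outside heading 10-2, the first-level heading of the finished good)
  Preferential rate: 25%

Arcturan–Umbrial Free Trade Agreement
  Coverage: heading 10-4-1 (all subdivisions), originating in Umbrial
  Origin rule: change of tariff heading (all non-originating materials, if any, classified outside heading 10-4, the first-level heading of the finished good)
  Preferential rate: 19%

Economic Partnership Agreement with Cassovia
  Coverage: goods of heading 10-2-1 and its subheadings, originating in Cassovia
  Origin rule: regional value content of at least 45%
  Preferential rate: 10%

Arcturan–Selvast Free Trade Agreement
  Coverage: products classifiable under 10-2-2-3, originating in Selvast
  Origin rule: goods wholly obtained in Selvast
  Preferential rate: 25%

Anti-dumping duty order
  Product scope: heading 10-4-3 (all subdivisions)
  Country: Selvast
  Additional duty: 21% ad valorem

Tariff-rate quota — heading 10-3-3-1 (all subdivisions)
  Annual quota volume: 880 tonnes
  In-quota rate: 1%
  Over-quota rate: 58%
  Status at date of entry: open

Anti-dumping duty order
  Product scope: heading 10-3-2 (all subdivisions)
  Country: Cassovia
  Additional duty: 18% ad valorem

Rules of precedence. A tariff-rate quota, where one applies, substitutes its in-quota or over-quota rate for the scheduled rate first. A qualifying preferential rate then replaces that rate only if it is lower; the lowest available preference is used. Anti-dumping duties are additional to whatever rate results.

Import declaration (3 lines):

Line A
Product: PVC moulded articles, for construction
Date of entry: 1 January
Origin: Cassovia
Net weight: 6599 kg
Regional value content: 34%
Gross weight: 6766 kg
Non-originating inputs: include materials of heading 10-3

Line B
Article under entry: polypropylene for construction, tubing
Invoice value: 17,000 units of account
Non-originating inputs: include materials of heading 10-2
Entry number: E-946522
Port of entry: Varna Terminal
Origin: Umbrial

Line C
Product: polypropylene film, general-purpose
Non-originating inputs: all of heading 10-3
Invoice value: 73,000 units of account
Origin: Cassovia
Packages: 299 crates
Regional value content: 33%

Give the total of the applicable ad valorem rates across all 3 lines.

79%

Line A: PVC → 10-3; moulded articles → 10-3-2; for construction → 10-3-2-2. Scheduled 21%. Cassovia agreement on 10-2-1-1: 10-3-2-2 not covered; Cassovia agreement on 10-2-1: 10-3-2-2 not covered; anti-dumping (Cassovia, 10-3-2): +18%; total 21% + 18% = 39%. → 39%.
Line B: polypropylene → 10-2; tubing → 10-2-2; for construction → 10-2-2-3. Scheduled 15%. Umbrial agreement on 10-4-1: 10-2-2-3 not covered. → 15%.
Line C: polypropylene → 10-2; film → 10-2-1; general-purpose → 10-2-1-1. Scheduled 27%. Cassovia agreement on 10-2-1-1: CTH met → 25% available; Cassovia agreement on 10-2-1: RVC < 45%; preferential 25%. → 25%.
Sum: 39% + 15% + 25% = 79%.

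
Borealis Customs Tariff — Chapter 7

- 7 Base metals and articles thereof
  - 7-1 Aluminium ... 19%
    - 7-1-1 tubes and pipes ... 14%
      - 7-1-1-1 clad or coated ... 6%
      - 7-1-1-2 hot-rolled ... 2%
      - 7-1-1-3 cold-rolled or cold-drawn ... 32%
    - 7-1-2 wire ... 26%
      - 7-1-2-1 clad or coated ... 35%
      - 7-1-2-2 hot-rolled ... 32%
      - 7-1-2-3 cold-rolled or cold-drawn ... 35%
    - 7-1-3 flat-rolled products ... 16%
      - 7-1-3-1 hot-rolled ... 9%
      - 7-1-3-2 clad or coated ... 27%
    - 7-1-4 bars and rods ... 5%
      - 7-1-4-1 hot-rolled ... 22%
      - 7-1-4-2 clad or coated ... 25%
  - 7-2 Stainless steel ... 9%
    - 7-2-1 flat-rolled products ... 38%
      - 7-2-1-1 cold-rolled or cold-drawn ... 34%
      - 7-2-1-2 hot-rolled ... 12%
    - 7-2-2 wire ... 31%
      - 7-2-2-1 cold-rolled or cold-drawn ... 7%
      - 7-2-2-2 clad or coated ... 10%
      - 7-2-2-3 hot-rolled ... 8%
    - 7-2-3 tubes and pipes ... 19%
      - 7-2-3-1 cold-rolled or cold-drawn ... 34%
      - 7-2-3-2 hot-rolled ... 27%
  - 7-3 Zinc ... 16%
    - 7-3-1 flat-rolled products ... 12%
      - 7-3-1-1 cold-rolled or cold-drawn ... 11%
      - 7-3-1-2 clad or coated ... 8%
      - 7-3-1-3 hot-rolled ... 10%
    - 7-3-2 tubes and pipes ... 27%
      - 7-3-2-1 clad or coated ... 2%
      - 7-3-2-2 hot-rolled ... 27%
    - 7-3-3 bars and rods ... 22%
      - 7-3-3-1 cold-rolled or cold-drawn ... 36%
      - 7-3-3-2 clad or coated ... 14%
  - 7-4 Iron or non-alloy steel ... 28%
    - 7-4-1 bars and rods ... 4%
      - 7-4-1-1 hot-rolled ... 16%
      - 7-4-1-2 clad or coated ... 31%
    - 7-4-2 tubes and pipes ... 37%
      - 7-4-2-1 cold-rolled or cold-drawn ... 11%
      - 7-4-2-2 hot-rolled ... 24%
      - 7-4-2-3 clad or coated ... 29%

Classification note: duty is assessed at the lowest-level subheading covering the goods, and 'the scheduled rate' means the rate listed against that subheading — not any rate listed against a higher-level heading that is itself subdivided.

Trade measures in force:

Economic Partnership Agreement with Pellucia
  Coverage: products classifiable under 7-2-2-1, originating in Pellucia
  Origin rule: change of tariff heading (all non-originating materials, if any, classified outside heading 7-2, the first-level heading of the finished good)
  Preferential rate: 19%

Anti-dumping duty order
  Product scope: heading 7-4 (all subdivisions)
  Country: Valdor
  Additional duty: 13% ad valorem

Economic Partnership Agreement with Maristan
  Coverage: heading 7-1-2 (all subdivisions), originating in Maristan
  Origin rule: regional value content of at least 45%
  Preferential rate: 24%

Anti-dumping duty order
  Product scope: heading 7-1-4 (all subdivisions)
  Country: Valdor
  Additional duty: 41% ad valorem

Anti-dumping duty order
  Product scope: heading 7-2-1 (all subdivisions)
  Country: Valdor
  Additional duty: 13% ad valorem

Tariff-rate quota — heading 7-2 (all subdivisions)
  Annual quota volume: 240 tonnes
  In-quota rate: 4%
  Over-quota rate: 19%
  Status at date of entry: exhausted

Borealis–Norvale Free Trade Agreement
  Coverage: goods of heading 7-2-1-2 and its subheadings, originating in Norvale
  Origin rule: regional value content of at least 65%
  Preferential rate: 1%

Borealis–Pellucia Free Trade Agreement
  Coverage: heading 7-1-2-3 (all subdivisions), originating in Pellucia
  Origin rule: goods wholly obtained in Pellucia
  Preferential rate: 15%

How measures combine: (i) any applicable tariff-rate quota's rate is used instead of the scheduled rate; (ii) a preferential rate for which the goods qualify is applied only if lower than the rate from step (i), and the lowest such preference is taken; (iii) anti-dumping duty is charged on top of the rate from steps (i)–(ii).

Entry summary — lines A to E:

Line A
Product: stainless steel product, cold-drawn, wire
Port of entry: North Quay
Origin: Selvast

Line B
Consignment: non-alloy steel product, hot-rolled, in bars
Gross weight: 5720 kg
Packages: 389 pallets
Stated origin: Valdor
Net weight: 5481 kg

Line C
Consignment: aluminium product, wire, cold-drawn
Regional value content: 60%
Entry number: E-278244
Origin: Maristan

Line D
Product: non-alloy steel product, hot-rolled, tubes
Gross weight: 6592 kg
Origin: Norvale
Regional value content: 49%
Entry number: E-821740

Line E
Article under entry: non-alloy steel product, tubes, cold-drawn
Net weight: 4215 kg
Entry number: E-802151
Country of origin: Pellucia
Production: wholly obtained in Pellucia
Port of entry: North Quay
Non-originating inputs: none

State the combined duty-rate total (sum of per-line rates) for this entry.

Line A: stainless steel → 7-2; wire → 7-2-2; cold-drawn → 7-2-2-1. Scheduled 7%. quota on 7-2 exhausted → over-quota 19%. → 19%.
Line B: non-alloy steel → 7-4; in bars → 7-4-1; hot-rolled → 7-4-1-1. Scheduled 16%. anti-dumping (Valdor, 7-4): +13%; total 16% + 13% = 29%. → 29%.
Line C: aluminium → 7-1; wire → 7-1-2; cold-drawn → 7-1-2-3. Scheduled 35%. Maristan agreement on 7-1-2: RVC ≥ 45% → 24% available; preferential 24%. → 24%.
Line D: non-alloy steel → 7-4; tubes → 7-4-2; hot-rolled → 7-4-2-2. Scheduled 24%. Norvale agreement on 7-2-1-2: 7-4-2-2 not covered. → 24%.
Line E: non-alloy steel → 7-4; tubes → 7-4-2; cold-drawn → 7-4-2-1. Scheduled 11%. Pellucia agreement on 7-2-2-1: 7-4-2-1 not covered; Pellucia agreement on 7-1-2-3: 7-4-2-1 not covered. → 11%.
Sum: 19% + 29% + 24% + 24% + 11% = 107%.

107%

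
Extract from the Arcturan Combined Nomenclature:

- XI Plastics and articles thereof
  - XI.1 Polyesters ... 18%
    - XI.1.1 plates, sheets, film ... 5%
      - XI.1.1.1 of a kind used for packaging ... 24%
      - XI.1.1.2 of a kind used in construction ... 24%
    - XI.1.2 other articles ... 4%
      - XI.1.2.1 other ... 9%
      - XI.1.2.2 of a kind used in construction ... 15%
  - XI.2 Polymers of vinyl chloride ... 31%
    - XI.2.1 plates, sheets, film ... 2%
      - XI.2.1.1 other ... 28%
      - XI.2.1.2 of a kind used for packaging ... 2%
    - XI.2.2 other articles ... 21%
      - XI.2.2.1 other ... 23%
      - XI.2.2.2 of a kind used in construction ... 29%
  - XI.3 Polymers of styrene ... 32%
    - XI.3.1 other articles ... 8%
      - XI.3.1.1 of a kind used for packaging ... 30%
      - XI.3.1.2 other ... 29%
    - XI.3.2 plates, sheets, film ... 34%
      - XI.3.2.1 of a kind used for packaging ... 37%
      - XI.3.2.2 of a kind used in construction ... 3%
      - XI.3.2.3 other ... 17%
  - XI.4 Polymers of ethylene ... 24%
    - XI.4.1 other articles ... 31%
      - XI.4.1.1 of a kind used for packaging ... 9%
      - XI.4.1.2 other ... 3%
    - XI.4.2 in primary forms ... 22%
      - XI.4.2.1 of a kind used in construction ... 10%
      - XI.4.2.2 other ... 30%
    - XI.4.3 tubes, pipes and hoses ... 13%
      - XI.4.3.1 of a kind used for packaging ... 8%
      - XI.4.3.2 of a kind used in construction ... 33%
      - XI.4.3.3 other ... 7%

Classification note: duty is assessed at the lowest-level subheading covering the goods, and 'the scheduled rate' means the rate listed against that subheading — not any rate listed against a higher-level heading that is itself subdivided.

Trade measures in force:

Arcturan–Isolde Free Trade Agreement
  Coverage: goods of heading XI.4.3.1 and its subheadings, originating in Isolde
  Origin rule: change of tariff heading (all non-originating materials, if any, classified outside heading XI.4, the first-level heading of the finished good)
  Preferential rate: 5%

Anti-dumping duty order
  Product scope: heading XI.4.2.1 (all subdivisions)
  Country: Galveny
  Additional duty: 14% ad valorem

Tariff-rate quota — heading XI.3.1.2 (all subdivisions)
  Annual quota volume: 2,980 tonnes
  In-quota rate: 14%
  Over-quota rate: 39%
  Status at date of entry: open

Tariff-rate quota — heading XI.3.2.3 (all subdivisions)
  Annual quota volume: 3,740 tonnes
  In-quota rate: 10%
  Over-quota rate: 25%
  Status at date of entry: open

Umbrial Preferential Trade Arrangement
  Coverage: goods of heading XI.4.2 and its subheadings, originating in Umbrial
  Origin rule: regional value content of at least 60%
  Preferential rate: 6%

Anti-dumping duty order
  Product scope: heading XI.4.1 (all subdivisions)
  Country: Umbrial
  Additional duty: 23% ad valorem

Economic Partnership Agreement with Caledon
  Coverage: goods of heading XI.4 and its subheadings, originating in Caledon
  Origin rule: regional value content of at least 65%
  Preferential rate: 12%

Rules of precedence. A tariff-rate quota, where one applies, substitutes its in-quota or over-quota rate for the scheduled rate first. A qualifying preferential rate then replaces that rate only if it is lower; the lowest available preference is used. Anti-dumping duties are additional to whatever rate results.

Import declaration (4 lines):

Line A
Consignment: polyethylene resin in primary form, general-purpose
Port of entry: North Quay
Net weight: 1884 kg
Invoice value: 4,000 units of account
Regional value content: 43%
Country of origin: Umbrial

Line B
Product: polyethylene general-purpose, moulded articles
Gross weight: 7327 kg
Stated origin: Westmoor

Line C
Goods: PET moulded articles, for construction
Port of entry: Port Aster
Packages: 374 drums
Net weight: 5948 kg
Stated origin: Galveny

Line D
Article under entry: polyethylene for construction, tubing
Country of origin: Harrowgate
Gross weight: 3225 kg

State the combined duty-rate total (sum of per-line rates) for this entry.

Line A: polyethylene → XI.4; resin in primary form → XI.4.2; general-purpose → XI.4.2.2. Scheduled 30%. Umbrial agreement on XI.4.2: RVC < 60%. → 30%.
Line B: polyethylene → XI.4; moulded articles → XI.4.1; general-purpose → XI.4.1.2. Scheduled 3%. No special measure applies. → 3%.
Line C: PET → XI.1; moulded articles → XI.1.2; for construction → XI.1.2.2. Scheduled 15%. No special measure applies. → 15%.
Line D: polyethylene → XI.4; tubing → XI.4.3; for construction → XI.4.3.2. Scheduled 33%. No special measure applies. → 33%.
Sum: 30% + 3% + 15% + 33% = 81%.

81%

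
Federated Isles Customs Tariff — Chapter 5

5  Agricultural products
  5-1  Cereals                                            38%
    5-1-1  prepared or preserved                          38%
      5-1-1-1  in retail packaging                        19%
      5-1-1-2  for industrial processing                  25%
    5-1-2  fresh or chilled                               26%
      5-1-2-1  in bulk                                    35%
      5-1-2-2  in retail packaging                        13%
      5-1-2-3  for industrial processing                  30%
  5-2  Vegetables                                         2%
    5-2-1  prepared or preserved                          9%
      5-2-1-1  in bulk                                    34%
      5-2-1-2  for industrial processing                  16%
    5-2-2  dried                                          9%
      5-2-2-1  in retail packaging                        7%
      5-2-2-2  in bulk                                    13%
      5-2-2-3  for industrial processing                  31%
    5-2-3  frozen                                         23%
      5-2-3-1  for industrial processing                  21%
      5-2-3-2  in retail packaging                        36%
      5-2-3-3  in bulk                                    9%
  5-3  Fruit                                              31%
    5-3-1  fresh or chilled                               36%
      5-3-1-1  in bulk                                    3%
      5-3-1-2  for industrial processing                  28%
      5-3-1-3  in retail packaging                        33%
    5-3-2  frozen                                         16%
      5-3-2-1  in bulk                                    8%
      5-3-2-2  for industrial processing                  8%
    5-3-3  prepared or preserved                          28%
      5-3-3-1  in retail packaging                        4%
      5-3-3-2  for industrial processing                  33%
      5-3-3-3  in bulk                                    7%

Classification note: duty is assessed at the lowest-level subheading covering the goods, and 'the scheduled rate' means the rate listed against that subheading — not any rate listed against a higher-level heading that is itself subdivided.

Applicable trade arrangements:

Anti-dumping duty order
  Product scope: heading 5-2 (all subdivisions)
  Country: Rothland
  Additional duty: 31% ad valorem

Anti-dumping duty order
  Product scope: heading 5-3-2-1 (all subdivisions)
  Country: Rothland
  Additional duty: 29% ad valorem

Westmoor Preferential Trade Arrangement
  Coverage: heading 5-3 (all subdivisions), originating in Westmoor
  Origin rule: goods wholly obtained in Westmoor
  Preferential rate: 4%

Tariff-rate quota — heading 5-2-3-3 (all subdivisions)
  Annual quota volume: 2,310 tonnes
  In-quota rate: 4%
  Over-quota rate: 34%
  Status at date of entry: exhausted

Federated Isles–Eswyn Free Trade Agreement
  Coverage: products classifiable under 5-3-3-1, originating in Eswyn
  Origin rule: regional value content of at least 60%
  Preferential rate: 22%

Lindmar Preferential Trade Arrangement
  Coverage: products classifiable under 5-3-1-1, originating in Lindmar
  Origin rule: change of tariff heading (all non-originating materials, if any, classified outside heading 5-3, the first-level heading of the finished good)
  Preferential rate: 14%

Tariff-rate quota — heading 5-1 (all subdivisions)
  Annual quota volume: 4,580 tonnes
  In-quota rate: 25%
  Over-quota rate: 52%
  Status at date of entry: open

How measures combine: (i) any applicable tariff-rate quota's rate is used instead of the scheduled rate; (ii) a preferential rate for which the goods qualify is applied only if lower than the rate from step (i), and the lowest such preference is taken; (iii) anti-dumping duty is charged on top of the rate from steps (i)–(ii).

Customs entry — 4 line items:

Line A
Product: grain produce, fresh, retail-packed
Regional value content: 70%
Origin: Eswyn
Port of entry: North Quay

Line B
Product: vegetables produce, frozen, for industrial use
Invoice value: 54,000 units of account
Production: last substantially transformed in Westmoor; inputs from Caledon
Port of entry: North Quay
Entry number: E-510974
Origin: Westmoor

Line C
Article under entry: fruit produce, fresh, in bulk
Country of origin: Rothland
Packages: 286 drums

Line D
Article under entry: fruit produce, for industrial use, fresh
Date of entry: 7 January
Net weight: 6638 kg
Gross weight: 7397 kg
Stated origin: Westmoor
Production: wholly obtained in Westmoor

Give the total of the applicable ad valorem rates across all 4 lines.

53%

Line A: grain → 5-1; fresh → 5-1-2; retail-packed → 5-1-2-2. Scheduled 13%. quota on 5-1 open → in-quota 25%; Eswyn agreement on 5-3-3-1: 5-1-2-2 not covered. → 25%.
Line B: vegetables → 5-2; frozen → 5-2-3; for industrial use → 5-2-3-1. Scheduled 21%. Westmoor agreement on 5-3: 5-2-3-1 not covered. → 21%.
Line C: fruit → 5-3; fresh → 5-3-1; in bulk → 5-3-1-1. Scheduled 3%. No special measure applies. → 3%.
Line D: fruit → 5-3; fresh → 5-3-1; for industrial use → 5-3-1-2. Scheduled 28%. Westmoor agreement on 5-3: wholly obtained → 4% available; preferential 4%. → 4%.
Sum: 25% + 21% + 3% + 4% = 53%.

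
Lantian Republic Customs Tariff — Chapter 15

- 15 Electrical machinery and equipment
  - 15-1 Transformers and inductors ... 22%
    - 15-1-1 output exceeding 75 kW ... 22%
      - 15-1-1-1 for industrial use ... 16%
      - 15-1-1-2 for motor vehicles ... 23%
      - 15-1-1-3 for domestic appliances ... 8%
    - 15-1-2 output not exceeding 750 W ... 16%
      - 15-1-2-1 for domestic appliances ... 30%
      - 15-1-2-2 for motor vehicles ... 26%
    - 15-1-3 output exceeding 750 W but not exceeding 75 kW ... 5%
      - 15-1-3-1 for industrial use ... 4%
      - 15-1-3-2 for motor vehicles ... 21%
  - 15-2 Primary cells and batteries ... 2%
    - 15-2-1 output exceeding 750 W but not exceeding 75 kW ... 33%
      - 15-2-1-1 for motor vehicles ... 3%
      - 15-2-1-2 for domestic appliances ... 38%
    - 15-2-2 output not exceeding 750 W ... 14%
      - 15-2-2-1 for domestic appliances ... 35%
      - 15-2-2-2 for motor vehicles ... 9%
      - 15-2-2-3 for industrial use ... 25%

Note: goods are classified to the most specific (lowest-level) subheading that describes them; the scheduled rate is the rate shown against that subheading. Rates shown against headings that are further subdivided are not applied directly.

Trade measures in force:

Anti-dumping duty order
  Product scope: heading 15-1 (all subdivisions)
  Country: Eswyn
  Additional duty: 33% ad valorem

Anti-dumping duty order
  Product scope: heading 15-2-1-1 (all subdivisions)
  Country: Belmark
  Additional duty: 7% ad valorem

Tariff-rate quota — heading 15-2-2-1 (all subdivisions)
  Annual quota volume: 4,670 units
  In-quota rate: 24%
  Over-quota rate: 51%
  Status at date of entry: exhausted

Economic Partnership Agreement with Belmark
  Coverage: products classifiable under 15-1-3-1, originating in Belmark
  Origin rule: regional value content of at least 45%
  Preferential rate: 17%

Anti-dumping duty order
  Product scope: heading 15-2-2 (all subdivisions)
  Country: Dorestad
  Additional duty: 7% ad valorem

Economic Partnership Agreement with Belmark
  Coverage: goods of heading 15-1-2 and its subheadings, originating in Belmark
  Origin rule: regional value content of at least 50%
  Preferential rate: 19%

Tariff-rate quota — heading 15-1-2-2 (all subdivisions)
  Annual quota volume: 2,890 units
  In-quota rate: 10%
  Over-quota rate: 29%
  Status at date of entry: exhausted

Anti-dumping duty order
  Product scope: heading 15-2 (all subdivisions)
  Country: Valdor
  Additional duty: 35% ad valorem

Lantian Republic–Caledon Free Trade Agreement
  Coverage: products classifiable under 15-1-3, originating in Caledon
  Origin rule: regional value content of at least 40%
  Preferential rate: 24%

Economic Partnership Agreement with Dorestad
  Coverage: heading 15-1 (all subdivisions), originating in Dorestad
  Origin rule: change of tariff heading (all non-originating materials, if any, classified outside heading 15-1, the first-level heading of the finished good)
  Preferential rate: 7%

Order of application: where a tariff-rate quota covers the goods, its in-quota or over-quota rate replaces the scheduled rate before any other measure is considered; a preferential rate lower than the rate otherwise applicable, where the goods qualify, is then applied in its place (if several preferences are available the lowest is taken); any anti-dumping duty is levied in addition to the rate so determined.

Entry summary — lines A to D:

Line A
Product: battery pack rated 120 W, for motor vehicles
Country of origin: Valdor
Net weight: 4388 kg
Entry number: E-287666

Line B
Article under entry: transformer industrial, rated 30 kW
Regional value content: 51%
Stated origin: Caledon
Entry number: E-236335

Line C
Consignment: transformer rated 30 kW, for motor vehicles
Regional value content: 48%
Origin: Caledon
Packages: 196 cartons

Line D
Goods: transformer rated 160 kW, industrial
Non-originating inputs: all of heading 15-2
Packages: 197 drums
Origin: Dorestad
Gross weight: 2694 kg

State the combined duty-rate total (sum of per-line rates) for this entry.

Line A: battery pack → 15-2; rated 120 W → 15-2-2; for motor vehicles → 15-2-2-2. Scheduled 9%. anti-dumping (Valdor, 15-2): +35%; total 9% + 35% = 44%. → 44%.
Line B: transformer → 15-1; rated 30 kW → 15-1-3; industrial → 15-1-3-1. Scheduled 4%. Caledon agreement on 15-1-3: RVC ≥ 40% → 24% available; preference 24% not lower than 4% → no reduction. → 4%.
Line C: transformer → 15-1; rated 30 kW → 15-1-3; for motor vehicles → 15-1-3-2. Scheduled 21%. Caledon agreement on 15-1-3: RVC ≥ 40% → 24% available; preference 24% not lower than 21% → no reduction. → 21%.
Line D: transformer → 15-1; rated 160 kW → 15-1-1; industrial → 15-1-1-1. Scheduled 16%. Dorestad agreement on 15-1: CTH met → 7% available; preferential 7%. → 7%.
Sum: 44% + 4% + 21% + 7% = 76%.

76%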